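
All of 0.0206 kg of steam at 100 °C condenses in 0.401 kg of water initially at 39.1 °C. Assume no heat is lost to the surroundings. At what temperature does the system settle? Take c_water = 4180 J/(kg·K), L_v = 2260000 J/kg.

Energy balance with sensible and latent terms:
condense steam: −0.0206·2260000 = −46556
  condensate cools 100→T: 0.0206·4180·(T − 100) = 86.11(T − 100)
  water warms: 0.401·4180·(T − 39.1) = 1676.2(T − 39.1)
1762.3 T = 46556 + 8610.8 + 65539 = 120705
T ≈ 68.49 °C, under the boiling point, so the assumption holds.

T_f ≈ 68.5 °C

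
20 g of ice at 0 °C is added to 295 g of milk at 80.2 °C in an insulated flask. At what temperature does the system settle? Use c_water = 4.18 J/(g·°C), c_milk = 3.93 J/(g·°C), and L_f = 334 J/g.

T_f ≈ 69.4 °C

Conservation of energy gives ΣQ = 0:
latent heat to melt: 20·334 = 6680; warm the meltwater: 83.6 T; milk: 1159.4(T − 80.2)
1243 T = 92980 − 6680 = 86300
T ≈ 69.43 °C — above 0 °C, consistent with complete melting.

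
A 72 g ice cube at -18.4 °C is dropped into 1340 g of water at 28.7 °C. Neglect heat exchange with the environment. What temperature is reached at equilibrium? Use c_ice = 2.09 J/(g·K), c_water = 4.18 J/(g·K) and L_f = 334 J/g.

Let T be the final temperature. ΣQ_i = 0:
ice -18.4→0 °C: 72×2.09×18.4 = 2768.8
  melt ice: 72×334 = 24048
  meltwater 0→T: 72×4.18×T = 300.96 T
  water cools: 1340×4.18×(T − 28.7) = 5601.2(T − 28.7)
5902.2 T = 160754 − 26817 = 133938
T ≈ 22.69 °C — above 0 °C, consistent with complete melting.

T_f ≈ 22.7 °C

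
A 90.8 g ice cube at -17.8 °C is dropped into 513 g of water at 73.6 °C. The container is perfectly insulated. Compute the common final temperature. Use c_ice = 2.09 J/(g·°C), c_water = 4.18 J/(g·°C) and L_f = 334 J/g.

T_f ≈ 49.2 °C

Energy conservation, ΣQ = 0:
ice -17.8→0 °C: 90.8×2.09×17.8 = 3377.9; melt ice: 90.8×334 = 30327; warm the meltwater: 379.54 T; water: 2144.3(T − 73.6)
2523.9 T = 157823 − 33705 = 124118
T ≈ 49.18 °C — above 0 °C, consistent with complete melting.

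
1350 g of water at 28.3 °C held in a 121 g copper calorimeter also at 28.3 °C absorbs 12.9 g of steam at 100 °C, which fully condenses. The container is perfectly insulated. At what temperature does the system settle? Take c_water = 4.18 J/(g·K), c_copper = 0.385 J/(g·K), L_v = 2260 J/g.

Conservation of energy gives ΣQ = 0:
steam→water at 100 °C releases m L_v = 12.9·2260 = 29154
  condensed water 100 °C→T: 53.92(T − 100)
  water warms: 1350·4.18·(T − 28.3) = 5643(T − 28.3)
  copper cup: 121·0.385·(T − 28.3) = 46.59(T − 28.3)
5743.5 T = 29154 + 5392.2 + 161015 = 195561
T ≈ 34.05 °C (< 100 °C, so full condensation is consistent).

T_f ≈ 34.0 °C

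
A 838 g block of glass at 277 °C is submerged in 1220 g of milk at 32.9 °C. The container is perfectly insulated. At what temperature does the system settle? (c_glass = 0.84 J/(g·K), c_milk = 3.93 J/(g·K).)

Set heat shed by the hot body equal to heat absorbed by the cold body:
838·0.84·(277 − T) = 1220·3.93·(T − 32.9)
703.92(277 − T) = 4794.6(T − 32.9)
5498.5 T = 352728  ⇒  T ≈ 64.15 °C

T_f ≈ 64.1 °C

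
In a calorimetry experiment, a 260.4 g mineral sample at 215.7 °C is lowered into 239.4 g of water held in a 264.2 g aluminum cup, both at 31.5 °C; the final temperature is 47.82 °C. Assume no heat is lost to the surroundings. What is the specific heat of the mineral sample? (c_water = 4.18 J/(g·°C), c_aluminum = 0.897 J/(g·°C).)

c ≈ 0.462 J/(g·°C)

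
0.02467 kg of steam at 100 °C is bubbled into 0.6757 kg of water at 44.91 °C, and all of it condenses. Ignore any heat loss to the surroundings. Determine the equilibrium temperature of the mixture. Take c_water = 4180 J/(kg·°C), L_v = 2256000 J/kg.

Let T be the final temperature. ΣQ_i = 0:
condense steam: −0.02467×2256000 = −55656
  condensate cools 100→T: 0.02467×4180×(T − 100) = 103.12(T − 100)
  original water: 2824.4(T − 44.91)
2927.5 T = 55656 + 10312 + 126845 = 192813
T ≈ 65.86 °C, under the boiling point, so the assumption holds.

T_f ≈ 65.9 °C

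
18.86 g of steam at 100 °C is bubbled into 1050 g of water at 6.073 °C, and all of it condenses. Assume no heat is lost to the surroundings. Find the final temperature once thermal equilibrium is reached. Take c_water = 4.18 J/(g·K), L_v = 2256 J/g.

T_f ≈ 17.3 °C

Setting the total heat transfer to zero:
condense steam: −18.86·2256 = −42548
  condensed water 100 °C→T: 78.83(T − 100)
  water warms: 1050·4.18·(T − 6.073) = 4389(T − 6.073)
4467.8 T = 42548 + 7883.5 + 26654 = 77086
T ≈ 17.25 °C (< 100 °C, so full condensation is consistent).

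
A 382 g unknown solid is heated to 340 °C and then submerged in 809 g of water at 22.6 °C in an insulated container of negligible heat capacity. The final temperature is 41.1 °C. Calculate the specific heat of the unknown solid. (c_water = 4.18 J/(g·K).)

c ≈ 0.548 J/(g·K)

Conservation of energy gives ΣQ = 0:
382·c·(41.1 − 340) + 809·4.18·(41.1 − 22.6) = 0
-114180 c = -62560
c = -62560/-114180 ≈ 0.5479 J/(g·K)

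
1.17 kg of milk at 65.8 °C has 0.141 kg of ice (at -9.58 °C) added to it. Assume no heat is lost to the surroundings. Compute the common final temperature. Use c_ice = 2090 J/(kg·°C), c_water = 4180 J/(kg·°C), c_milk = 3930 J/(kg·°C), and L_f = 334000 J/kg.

T_f ≈ 48.7 °C

Taking heat into each body as positive, Σ m c ΔT = 0:
ice -9.58→0 °C: 0.141×2090×9.58 = 2823.1
  latent heat to melt: 0.141×334000 = 47094
  warm the meltwater: 589.38 T
  milk cools: 1.17×3930×(T − 65.8) = 4598.1(T − 65.8)
5187.5 T = 302555 − 49917 = 252638
T ≈ 48.70 °C — above 0 °C, consistent with complete melting.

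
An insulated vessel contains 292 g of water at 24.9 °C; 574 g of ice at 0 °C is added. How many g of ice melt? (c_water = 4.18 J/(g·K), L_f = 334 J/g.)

m_melted ≈ 91 g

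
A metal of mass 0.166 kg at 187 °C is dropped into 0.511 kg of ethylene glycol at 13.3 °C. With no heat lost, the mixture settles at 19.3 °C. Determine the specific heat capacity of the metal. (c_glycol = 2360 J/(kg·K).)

c ≈ 260 J/(kg·K)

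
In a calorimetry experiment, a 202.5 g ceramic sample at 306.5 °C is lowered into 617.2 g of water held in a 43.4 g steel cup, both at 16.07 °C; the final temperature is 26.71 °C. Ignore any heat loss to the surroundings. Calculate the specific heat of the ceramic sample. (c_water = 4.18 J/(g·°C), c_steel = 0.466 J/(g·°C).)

c ≈ 0.488 J/(g·°C)

Taking heat into each body as positive, Σ m c ΔT = 0:
202.5×c×(26.71 − 306.5) + 617.2×4.18×(26.71 − 16.07) + 43.4×0.466×(26.71 − 16.07) = 0
-56657 c = -27665
c = -27665/-56657 ≈ 0.4883 J/(g·°C)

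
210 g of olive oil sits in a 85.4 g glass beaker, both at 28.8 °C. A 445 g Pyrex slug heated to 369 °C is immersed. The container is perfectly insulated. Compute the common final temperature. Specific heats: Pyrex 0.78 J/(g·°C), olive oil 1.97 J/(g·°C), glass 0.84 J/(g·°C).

Net heat exchanged in the isolated system is zero:
445×0.78×(T − 369) + 210×1.97×(T − 28.8) + 85.4×0.84×(T − 28.8) = 0
347.1(T − 369) + 413.7(T − 28.8) + 71.74(T − 28.8) = 0
832.54 T = 142060
T = 142060/832.54 ≈ 170.64 °C

T_f ≈ 170.6 °C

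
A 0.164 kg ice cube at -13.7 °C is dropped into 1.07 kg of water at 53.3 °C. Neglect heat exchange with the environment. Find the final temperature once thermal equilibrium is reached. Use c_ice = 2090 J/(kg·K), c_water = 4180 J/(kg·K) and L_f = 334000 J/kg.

T_f ≈ 34.7 °C

Sum of m c ΔT and latent-heat terms is zero:
ice -13.7→0 °C: 0.164×2090×13.7 = 4695.8
  melt ice: 0.164×334000 = 54776
  meltwater 0→T: 0.164×4180×T = 685.52 T
  water: 4472.6(T − 53.3)
5158.1 T = 238390 − 59472 = 178918
T ≈ 34.69 °C. Since T > 0 °C, the all-ice-melts assumption holds.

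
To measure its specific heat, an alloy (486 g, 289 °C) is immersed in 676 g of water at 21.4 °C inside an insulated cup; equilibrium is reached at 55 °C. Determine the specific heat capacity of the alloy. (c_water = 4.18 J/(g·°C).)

c ≈ 0.835 J/(g·°C)

m_s c (T_s − T_f) = m_water c_water (T_f − T_0):
486×c×(289 − 55) = 676×4.18×(55 − 21.4)
113724 c = 94943  ⇒  c ≈ 0.8349 J/(g·°C)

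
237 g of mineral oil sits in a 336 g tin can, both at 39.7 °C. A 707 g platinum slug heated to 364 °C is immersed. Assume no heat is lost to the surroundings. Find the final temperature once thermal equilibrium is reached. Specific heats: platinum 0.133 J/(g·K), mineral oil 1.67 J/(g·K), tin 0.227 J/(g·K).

T_f ≈ 93.6 °C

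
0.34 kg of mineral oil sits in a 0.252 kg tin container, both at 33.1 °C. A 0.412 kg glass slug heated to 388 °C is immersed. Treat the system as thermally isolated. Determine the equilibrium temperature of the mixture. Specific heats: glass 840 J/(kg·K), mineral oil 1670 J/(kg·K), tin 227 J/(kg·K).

T_f ≈ 159.6 °C

Let T be the final temperature. ΣQ_i = 0:
0.412×840×(T − 388) + 0.34×1670×(T − 33.1) + 0.252×227×(T − 33.1) = 0
346.08(T − 388) + 567.8(T − 33.1) + 57.2(T − 33.1) = 0
971.08 T = 154967
T = 154967/971.08 ≈ 159.58 °C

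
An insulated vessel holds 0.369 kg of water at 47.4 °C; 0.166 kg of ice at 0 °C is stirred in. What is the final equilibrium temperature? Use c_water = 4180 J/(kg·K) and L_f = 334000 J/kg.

T_f ≈ 7.9 °C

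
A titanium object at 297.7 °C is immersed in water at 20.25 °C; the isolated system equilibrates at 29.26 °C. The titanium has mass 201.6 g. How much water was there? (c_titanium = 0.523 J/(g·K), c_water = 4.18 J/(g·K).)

Heat lost by the titanium = heat gained by the water:
201.6×0.523×(297.7 − 29.26) = m×4.18×(29.26 − 20.25)
37.66 m = 28303  ⇒  m ≈ 751.5 g

m ≈ 752 g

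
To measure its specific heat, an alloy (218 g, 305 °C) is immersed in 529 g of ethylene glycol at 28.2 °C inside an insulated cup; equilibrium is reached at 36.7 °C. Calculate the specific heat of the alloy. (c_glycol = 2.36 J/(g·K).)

Heat lost by the alloy = heat gained by the glycol:
218×c×(305 − 36.7) = 529×2.36×(36.7 − 28.2)
58489 c = 10612  ⇒  c ≈ 0.1814 J/(g·K)

c ≈ 0.181 J/(g·K)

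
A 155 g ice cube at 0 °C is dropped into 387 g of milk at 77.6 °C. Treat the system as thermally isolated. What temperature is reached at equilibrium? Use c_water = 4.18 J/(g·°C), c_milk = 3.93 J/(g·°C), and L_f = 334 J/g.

Energy conservation, ΣQ = 0:
fusion: m_ice L_f = 155×334 = 51770; meltwater 0→T: 155×4.18×T = 647.9 T; milk cools: 387×3.93×(T − 77.6) = 1520.9(T − 77.6)
2168.8 T = 118023 − 51770 = 66253
T ≈ 30.55 °C — above 0 °C, consistent with complete melting.

T_f ≈ 30.5 °C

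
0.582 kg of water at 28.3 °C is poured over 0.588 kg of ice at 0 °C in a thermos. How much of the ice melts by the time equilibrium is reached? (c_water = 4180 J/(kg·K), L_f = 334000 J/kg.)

Heat available from the water dropping to 0 °C: 0.582×4180×28.3 = 68847 J.
Fully melting the ice requires m_ice L_f = 0.588×334000 = 196392 J.
That's not enough to melt it all — equilibrium is at 0 °C with ice remaining.
Mass melted = 68847/334000 ≈ 0.2061 kg.

m_melted ≈ 0.206 kg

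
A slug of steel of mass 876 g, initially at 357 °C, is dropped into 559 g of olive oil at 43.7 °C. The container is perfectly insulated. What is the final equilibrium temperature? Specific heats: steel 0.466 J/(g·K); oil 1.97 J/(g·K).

T_f ≈ 128.4 °C

Energy conservation, ΣQ = 0:
876*0.466*(T − 357) + 559*1.97*(T − 43.7) = 0
408.22(T − 357) + 1101.2(T − 43.7) = 0
1509.4 T = 193857
T = 193857 / 1509.4 = 128 °C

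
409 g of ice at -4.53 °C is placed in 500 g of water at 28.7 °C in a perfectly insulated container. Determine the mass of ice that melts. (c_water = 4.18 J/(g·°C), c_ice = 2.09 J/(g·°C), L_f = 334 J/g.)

m_melted ≈ 168 g

Cooling the water to 0 °C releases 500×4.18×28.7 = 59983 J.
Warming the ice to 0 °C takes 409×2.09×4.53 = 3872.3 J, leaving 56111 J for melting.
Fully melting the ice requires m_ice L_f = 409×334 = 136606 J.
Since 56111 < 136606 J, not all the ice melts; equilibrium is at 0 °C.
Mass melted = 56111/334 ≈ 168 g.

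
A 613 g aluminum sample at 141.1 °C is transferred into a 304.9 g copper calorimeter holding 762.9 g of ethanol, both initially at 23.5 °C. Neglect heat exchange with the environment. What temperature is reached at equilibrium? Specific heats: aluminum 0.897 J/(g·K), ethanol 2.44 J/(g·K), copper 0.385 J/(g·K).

T_f ≈ 49.1 °C

Net heat exchanged in the isolated system is zero:
613*0.897*(T − 141.1) + 762.9*2.44*(T − 23.5) + 304.9*0.385*(T − 23.5) = 0
2528.7 T = 124089
T = 124089 / 2528.7 = 49.1 °C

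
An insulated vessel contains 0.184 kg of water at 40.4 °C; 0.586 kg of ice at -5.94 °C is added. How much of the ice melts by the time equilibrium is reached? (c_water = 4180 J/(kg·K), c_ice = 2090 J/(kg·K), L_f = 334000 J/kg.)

m_melted ≈ 0.0712 kg

Water can give up m c ΔT = 0.184×4180×40.4 = 31072 J before reaching 0 °C.
Of that, 0.586×2090×5.94 = 7275 J goes to bring the ice to 0 °C, leaving 23797 J.
Melting all 0.586 kg of ice would need 0.586×334000 = 195724 J.
That's not enough to melt it all — equilibrium is at 0 °C with ice remaining.
Mass melted = 23797/334000 ≈ 0.07125 kg.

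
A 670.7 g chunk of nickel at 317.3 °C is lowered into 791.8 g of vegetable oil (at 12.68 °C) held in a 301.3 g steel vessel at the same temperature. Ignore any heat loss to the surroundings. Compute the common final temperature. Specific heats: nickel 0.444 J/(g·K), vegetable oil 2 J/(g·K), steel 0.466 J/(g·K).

T_f ≈ 57.5 °C

Energy conservation, ΣQ = 0:
670.7*0.444*(T − 317.3) + 791.8*2*(T − 12.68) + 301.3*0.466*(T − 12.68) = 0
297.79(T − 317.3) + 1583.6(T − 12.68) + 140.41(T − 12.68) = 0
(297.79 + 1583.6 + 140.41) T = 297.79*317.3 + 1583.6*12.68 + 140.41*12.68
T = 116349/2021.8 ≈ 57.55 °C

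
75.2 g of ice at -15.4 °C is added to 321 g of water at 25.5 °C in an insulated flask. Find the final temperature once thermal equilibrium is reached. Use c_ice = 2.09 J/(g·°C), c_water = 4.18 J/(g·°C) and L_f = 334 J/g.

T_f ≈ 4.0 °C

Taking heat into each body as positive, Σ m c ΔT = 0:
warm ice to 0 °C: 75.2·2.09·(0 − (-15.4)) = 2420.4
  melt ice: 75.2·334 = 25117
  meltwater 0→T: 75.2·4.18·T = 314.34 T
  water: 1341.8(T − 25.5)
1656.1 T = 34215 − 27537 = 6678.2
T ≈ 4.03 °C — above 0 °C, consistent with complete melting.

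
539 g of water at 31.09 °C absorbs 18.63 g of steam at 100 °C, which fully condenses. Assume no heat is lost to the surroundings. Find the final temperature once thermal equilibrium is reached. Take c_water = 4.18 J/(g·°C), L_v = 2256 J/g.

T_f ≈ 51.4 °C

Conservation of energy gives ΣQ = 0:
condense steam: −18.63×2256 = −42029; condensate cools 100→T: 18.63×4.18×(T − 100) = 77.87(T − 100); water warms: 539×4.18×(T − 31.09) = 2253(T − 31.09)
2330.9 T = 42029 + 7787.3 + 70046 = 119863
T ≈ 51.42 °C (< 100 °C, so full condensation is consistent).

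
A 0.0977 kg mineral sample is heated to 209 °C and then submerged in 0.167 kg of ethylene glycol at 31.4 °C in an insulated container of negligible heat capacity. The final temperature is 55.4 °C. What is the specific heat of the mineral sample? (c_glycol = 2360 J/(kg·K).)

Heat lost by the mineral sample = heat gained by the glycol:
0.0977×c×(209 − 55.4) = 0.167×2360×(55.4 − 31.4)
15.01 c = 9458.9  ⇒  c ≈ 630.3 J/(kg·K)

c ≈ 630 J/(kg·K)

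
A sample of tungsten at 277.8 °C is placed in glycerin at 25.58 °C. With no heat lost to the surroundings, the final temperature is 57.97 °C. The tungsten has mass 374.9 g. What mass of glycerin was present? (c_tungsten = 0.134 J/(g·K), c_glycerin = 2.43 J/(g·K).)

m ≈ 140 g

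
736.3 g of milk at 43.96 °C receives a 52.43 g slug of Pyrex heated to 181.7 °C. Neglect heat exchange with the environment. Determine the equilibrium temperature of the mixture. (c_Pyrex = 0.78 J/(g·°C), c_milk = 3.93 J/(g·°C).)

Setting the total heat transfer to zero:
52.43×0.78×(T − 181.7) + 736.3×3.93×(T − 43.96) = 0
40.9(T − 181.7) + 2893.7(T − 43.96) = 0
(40.9 + 2893.7) T = 40.9×181.7 + 2893.7×43.96
T ≈ 45.88 °C

T_f ≈ 45.9 °C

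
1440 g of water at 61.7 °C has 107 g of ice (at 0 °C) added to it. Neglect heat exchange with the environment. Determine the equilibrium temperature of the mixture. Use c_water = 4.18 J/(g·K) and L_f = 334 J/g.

T_f ≈ 51.9 °C

Sum of m c ΔT and latent-heat terms is zero:
fusion: m_ice L_f = 107·334 = 35738
  meltwater 0→T: 107·4.18·T = 447.26 T
  water: 6019.2(T − 61.7)
6466.5 T = 371385 − 35738 = 335647
T ≈ 51.91 °C. Since T > 0 °C, the all-ice-melts assumption holds.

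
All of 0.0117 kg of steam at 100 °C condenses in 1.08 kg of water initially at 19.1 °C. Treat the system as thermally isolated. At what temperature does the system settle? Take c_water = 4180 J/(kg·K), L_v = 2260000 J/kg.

T_f ≈ 25.8 °C

Let T be the final temperature. ΣQ_i = 0:
steam→water at 100 °C releases m L_v = 0.0117·2260000 = 26442
  condensed water 100 °C→T: 48.91(T − 100)
  original water: 4514.4(T − 19.1)
4563.3 T = 26442 + 4890.6 + 86225 = 117558
T ≈ 25.76 °C (< 100 °C, so full condensation is consistent).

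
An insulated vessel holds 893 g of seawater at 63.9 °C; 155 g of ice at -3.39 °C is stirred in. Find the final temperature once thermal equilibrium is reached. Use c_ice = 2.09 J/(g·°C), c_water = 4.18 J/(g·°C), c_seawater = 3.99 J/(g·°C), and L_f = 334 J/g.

T_f ≈ 41.5 °C

Conservation of energy gives ΣQ = 0:
warm ice to 0 °C: 155×2.09×(0 − (-3.39)) = 1098.2; fusion: m_ice L_f = 155×334 = 51770; meltwater 0→T: 155×4.18×T = 647.9 T; seawater cools: 893×3.99×(T − 63.9) = 3563.1(T − 63.9)
4211 T = 227680 − 52868 = 174812
T ≈ 41.51 °C. Since T > 0 °C, the all-ice-melts assumption holds.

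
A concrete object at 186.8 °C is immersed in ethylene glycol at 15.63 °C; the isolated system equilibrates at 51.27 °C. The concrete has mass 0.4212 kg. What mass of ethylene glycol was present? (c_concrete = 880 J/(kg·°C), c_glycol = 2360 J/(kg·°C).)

m ≈ 0.597 kg

|Q_concrete| = |Q_glycol|:
0.4212×880×(186.8 − 51.27) = m×2360×(51.27 − 15.63)
84110 m = 50235  ⇒  m ≈ 0.5973 kg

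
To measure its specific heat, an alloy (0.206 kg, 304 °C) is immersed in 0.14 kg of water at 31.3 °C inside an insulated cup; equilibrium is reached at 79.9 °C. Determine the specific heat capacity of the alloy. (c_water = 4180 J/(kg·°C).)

c ≈ 616 J/(kg·°C)

Energy conservation, ΣQ = 0:
0.206·c·(79.9 − 304) + 0.14·4180·(79.9 − 31.3) = 0
-46.16 c = -28441
c = -28441/-46.16 ≈ 616.1 J/(kg·°C)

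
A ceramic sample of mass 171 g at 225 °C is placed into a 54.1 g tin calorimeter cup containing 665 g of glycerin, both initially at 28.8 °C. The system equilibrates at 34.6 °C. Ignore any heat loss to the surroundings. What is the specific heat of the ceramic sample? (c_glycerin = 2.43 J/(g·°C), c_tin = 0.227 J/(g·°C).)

c ≈ 0.29 J/(g·°C)

Let T be the final temperature. ΣQ_i = 0:
171×c×(34.6 − 225) + 665×2.43×(34.6 − 28.8) + 54.1×0.227×(34.6 − 28.8) = 0
-32558 c = -9443.7
c = -9443.7/-32558 ≈ 0.2901 J/(g·°C)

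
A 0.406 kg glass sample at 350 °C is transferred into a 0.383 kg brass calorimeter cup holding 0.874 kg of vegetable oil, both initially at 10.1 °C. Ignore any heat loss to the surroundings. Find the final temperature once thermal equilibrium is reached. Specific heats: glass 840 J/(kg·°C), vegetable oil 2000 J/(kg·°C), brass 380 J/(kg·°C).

Energy conservation, ΣQ = 0:
0.406·840·(T − 350) + 0.874·2000·(T − 10.1) + 0.383·380·(T − 10.1) = 0
2234.6 T = 138489
T = 138489 / 2234.6 = 62 °C

T_f ≈ 62.0 °C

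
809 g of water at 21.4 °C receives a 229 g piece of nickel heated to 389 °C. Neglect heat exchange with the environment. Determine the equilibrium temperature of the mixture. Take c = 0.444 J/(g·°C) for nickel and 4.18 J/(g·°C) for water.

Heat gained plus heat lost sum to zero:
229×0.444×(T − 389) + 809×4.18×(T − 21.4) = 0
3483.3 T = 111919
T ≈ 32.13 °C

T_f ≈ 32.1 °C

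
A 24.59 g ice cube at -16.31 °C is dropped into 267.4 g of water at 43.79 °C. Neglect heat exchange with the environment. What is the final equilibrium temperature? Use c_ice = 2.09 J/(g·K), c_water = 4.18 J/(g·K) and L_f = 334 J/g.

T_f ≈ 32.7 °C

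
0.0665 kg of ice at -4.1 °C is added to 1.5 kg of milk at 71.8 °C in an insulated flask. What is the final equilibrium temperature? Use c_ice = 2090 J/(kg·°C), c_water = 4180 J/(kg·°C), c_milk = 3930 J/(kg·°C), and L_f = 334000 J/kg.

T_f ≈ 64.9 °C

Let T be the final temperature. ΣQ_i = 0:
warm ice to 0 °C: 0.0665·2090·(0 − (-4.1)) = 569.84
  latent heat to melt: 0.0665·334000 = 22211
  meltwater 0→T: 0.0665·4180·T = 277.97 T
  milk cools: 1.5·3930·(T − 71.8) = 5895(T − 71.8)
6173 T = 423261 − 22781 = 400480
T ≈ 64.88 °C. Since T > 0 °C, the all-ice-melts assumption holds.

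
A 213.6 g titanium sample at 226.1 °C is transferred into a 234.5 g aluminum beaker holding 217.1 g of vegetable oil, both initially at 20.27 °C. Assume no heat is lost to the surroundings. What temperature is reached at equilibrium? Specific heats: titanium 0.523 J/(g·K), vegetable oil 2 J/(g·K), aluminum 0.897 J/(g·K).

T_f ≈ 50.7 °C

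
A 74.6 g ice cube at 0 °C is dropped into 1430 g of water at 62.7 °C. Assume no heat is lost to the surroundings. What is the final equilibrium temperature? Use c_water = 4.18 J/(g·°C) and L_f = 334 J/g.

T_f ≈ 55.6 °C

Let T be the final temperature. ΣQ_i = 0:
fusion: m_ice L_f = 74.6·334 = 24916
  warm the meltwater: 311.83 T
  water: 5977.4(T − 62.7)
6289.2 T = 374783 − 24916 = 349867
T ≈ 55.63 °C (positive, so assuming full melt was valid).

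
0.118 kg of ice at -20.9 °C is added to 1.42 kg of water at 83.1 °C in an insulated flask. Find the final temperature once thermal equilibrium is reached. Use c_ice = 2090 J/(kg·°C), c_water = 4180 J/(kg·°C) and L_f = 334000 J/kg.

T_f ≈ 69.8 °C

Heat gained plus heat lost sum to zero:
ice -20.9→0 °C: 0.118·2090·20.9 = 5154.4
  melt ice: 0.118·334000 = 39412
  meltwater 0→T: 0.118·4180·T = 493.24 T
  water cools: 1.42·4180·(T − 83.1) = 5935.6(T − 83.1)
6428.8 T = 493248 − 44566 = 448682
T ≈ 69.79 °C — above 0 °C, consistent with complete melting.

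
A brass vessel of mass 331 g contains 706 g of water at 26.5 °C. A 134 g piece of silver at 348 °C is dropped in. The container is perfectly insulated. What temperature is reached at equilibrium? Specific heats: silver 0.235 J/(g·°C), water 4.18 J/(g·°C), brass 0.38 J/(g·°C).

Setting the total heat transfer to zero:
134*0.235*(T − 348) + 706*4.18*(T − 26.5) + 331*0.38*(T − 26.5) = 0
31.49(T − 348) + 2951.1(T − 26.5) + 125.78(T − 26.5) = 0
3108.3 T = 92495
T = 92495/3108.3 ≈ 29.76 °C

T_f ≈ 29.8 °C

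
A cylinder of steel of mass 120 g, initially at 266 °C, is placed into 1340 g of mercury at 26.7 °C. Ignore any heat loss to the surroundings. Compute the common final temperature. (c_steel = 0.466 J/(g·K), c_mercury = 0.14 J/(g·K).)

Set heat shed by the hot body equal to heat absorbed by the cold body:
120*0.466*(266 − T) = 1340*0.14*(T − 26.7)
55.92(266 − T) = 187.6(T − 26.7)
243.52 T = 19884  ⇒  T ≈ 81.65 °C

T_f ≈ 81.7 °C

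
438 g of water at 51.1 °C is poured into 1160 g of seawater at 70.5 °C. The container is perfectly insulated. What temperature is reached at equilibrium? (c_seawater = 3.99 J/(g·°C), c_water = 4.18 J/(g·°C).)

T_f ≈ 65.0 °C

T_f = Σ m_i c_i T_i / Σ m_i c_i:
T_f = (4628.4·70.5 + 1830.8·51.1) / (4628.4 + 1830.8)
    = 419858 / 6459.2 ≈ 65.00 °C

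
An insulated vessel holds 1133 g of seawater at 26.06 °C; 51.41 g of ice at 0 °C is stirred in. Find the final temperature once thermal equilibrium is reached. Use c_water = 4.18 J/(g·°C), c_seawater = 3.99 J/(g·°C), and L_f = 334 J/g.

T_f ≈ 21.3 °C

Taking heat into each body as positive, Σ m c ΔT = 0:
melt ice: 51.41×334 = 17171
  meltwater 0→T: 51.41×4.18×T = 214.89 T
  seawater: 4520.7(T − 26.06)
4735.6 T = 117809 − 17171 = 100638
T ≈ 21.25 °C (positive, so assuming full melt was valid).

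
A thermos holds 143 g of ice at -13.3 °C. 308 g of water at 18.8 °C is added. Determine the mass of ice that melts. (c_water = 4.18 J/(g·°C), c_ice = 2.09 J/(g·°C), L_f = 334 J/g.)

m_melted ≈ 60.6 g

Cooling the water to 0 °C releases 308·4.18·18.8 = 24204 J.
Warming the ice to 0 °C takes 143·2.09·13.3 = 3975 J, leaving 20229 J for melting.
To melt every bit of ice: 143·334 = 47762 J.
20229 J < 47762 J, so only part of the ice melts and the system sits at 0 °C.
m_melt = 20229 / L_f = 60.57 g.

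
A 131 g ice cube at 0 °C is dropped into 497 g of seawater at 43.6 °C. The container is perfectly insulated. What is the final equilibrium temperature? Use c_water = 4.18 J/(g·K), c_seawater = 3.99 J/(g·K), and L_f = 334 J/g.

T_f ≈ 16.9 °C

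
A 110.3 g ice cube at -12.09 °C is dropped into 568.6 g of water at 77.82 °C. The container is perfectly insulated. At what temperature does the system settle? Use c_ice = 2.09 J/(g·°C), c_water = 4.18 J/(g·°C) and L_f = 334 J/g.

T_f ≈ 51.2 °C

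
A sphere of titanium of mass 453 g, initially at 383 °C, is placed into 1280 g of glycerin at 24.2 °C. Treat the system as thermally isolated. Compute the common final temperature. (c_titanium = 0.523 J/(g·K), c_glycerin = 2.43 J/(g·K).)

T_f ≈ 49.6 °C

With ΣQ=0 the equilibrium temperature is the m·c-weighted mean:
T_f = (236.92×383 + 3110.4×24.2) / (236.92 + 3110.4)
    = 166012 / 3347.3 ≈ 49.60 °C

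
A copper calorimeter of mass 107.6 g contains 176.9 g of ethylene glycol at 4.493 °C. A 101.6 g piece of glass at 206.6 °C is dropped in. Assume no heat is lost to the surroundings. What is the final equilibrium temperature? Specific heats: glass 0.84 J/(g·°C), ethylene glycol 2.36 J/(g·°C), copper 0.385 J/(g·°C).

T_f = Σ m_i c_i T_i / Σ m_i c_i:
T_f = (85.34×206.6 + 417.48×4.493 + 41.43×4.493) / (85.34 + 417.48 + 41.43)
    = 19694 / 544.25 ≈ 36.19 °C

T_f ≈ 36.2 °C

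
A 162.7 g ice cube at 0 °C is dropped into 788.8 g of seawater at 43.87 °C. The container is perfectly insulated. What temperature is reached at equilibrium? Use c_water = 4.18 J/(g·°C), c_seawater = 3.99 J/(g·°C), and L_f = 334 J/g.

Net heat exchanged in the isolated system is zero:
latent heat to melt: 162.7·334 = 54342
  warm the meltwater: 680.09 T
  seawater cools: 788.8·3.99·(T − 43.87) = 3147.3(T − 43.87)
3827.4 T = 138073 − 54342 = 83731
T ≈ 21.88 °C (positive, so assuming full melt was valid).

T_f ≈ 21.9 °C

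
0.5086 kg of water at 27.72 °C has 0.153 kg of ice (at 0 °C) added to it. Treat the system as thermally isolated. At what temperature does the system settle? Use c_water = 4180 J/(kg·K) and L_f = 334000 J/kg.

T_f ≈ 2.8 °C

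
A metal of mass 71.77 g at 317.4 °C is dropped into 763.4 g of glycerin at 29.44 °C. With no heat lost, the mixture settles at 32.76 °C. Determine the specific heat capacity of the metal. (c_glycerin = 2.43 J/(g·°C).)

Let T be the final temperature. ΣQ_i = 0:
71.77·c·(32.76 − 317.4) + 763.4·2.43·(32.76 − 29.44) = 0
-20429 c = -6158.8
c = -6158.8/-20429 ≈ 0.3015 J/(g·°C)

c ≈ 0.301 J/(g·°C)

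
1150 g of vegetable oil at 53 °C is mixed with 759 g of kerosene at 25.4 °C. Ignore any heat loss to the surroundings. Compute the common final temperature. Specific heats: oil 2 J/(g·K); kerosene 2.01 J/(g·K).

T_f is the heat-capacity-weighted average of the initial temperatures:
T_f = (2300×53 + 1525.6×25.4) / (2300 + 1525.6)
    = 160650 / 3825.6 ≈ 41.99 °C

T_f ≈ 42.0 °C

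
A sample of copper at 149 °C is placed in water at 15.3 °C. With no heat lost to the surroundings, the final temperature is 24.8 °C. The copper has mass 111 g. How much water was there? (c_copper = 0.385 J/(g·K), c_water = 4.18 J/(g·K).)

m ≈ 134 g

Taking heat into each body as positive, Σ m c ΔT = 0:
111×0.385×(24.8 − 149) + m×4.18×(24.8 − 15.3) = 0
39.71 m = 5307.7
m = 5307.7/39.71 ≈ 133.7 g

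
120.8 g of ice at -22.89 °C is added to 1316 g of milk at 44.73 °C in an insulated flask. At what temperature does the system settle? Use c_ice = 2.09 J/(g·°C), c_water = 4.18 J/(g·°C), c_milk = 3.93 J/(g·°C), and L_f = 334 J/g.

Energy conservation, ΣQ = 0:
warm ice to 0 °C: 120.8×2.09×(0 − (-22.89)) = 5779.1; fusion: m_ice L_f = 120.8×334 = 40347; warm the meltwater: 504.94 T; milk: 5171.9(T − 44.73)
5676.8 T = 231338 − 46126 = 185212
T ≈ 32.63 °C — above 0 °C, consistent with complete melting.

T_f ≈ 32.6 °C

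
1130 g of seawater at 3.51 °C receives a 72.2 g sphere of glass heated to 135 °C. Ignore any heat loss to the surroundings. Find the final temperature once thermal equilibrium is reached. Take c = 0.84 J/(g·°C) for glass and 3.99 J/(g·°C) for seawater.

T_f ≈ 5.3 °C

T_f is the heat-capacity-weighted average of the initial temperatures:
T_f = (60.65*135 + 4508.7*3.51) / (60.65 + 4508.7)
    = 24013 / 4569.3 ≈ 5.26 °C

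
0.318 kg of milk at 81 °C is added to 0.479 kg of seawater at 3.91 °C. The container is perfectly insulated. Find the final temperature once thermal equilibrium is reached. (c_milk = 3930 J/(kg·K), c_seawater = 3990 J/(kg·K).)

T_f ≈ 34.4 °C

T_f = Σ m_i c_i T_i / Σ m_i c_i:
T_f = (1249.7·81 + 1911.2·3.91) / (1249.7 + 1911.2)
    = 108702 / 3160.9 ≈ 34.39 °C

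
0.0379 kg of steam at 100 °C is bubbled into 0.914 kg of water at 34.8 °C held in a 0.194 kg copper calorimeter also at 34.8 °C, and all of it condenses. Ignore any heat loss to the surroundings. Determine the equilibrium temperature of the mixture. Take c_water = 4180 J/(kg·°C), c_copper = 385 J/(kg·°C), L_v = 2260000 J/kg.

T_f ≈ 58.5 °C

Sum of m c ΔT and latent-heat terms is zero:
steam→water at 100 °C releases m L_v = 0.0379·2260000 = 85654; condensed water 100 °C→T: 158.42(T − 100); original water: 3820.5(T − 34.8); cup: 74.69(T − 34.8)
4053.6 T = 85654 + 15842 + 135553 = 237050
T ≈ 58.48 °C (< 100 °C, so full condensation is consistent).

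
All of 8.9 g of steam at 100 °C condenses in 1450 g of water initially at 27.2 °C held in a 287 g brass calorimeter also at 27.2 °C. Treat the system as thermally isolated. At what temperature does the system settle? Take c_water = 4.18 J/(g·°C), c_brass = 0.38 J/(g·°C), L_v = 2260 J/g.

T_f ≈ 30.9 °C

Energy conservation, ΣQ = 0:
condense steam: −8.9×2260 = −20114; condensed water 100 °C→T: 37.2(T − 100); water warms: 1450×4.18×(T − 27.2) = 6061(T − 27.2); cup: 109.06(T − 27.2)
6207.3 T = 20114 + 3720.2 + 167826 = 191660
T ≈ 30.88 °C, under the boiling point, so the assumption holds.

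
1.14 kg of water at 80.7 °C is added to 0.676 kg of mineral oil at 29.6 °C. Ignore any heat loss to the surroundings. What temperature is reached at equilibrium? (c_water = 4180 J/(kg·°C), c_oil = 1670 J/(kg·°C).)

T_f ≈ 70.9 °C

Conservation of energy gives ΣQ = 0:
1.14·4180·(T − 80.7) + 0.676·1670·(T − 29.6) = 0
5894.1 T = 417968
T = 417968/5894.1 ≈ 70.91 °C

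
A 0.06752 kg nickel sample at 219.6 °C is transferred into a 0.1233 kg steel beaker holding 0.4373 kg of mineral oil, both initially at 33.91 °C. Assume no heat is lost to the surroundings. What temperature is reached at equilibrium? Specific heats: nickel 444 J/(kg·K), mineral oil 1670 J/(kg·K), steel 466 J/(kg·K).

T_f ≈ 40.7 °C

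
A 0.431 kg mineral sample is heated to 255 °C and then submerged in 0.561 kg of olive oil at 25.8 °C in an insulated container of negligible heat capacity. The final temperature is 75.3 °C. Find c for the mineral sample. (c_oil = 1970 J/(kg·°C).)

c ≈ 706 J/(kg·°C)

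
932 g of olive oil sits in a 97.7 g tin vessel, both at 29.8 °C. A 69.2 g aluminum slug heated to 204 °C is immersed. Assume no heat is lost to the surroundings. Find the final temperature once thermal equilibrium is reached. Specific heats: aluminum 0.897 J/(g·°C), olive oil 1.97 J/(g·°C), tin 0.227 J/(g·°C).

Energy conservation, ΣQ = 0:
69.2×0.897×(T − 204) + 932×1.97×(T − 29.8) + 97.7×0.227×(T − 29.8) = 0
(62.07 + 1836 + 22.18) T = 62.07×204 + 1836×29.8 + 22.18×29.8
T = 68038/1920.3 ≈ 35.43 °C

T_f ≈ 35.4 °C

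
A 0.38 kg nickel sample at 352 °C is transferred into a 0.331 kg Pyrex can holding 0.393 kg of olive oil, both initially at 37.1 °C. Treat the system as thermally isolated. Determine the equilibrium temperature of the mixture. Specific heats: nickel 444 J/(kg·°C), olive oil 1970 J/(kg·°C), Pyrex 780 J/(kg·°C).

T_f ≈ 81.3 °C

With ΣQ=0 the equilibrium temperature is the m·c-weighted mean:
T_f = (168.72×352 + 774.21×37.1 + 258.18×37.1) / (168.72 + 774.21 + 258.18)
    = 97691 / 1201.1 ≈ 81.33 °C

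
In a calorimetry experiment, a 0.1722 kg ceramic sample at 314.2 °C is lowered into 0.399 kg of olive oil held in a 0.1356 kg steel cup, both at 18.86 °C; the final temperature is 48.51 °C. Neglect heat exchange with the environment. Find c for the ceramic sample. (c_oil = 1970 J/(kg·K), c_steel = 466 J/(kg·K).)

c ≈ 550 J/(kg·K)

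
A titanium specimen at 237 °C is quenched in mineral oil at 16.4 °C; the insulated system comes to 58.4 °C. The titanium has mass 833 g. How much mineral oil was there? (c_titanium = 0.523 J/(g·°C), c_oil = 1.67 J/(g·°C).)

m ≈ 1110 g

Let T be the final temperature. ΣQ_i = 0:
833×0.523×(58.4 − 237) + m×1.67×(58.4 − 16.4) = 0
70.14 m = 77809
m = 77809/70.14 ≈ 1109 g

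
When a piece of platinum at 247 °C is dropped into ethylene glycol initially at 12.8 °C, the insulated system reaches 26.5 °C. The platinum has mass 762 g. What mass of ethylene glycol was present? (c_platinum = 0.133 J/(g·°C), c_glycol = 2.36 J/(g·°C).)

Heat lost by the platinum = heat gained by the glycol:
762×0.133×(247 − 26.5) = m×2.36×(26.5 − 12.8)
32.33 m = 22347  ⇒  m ≈ 691.2 g

m ≈ 691 g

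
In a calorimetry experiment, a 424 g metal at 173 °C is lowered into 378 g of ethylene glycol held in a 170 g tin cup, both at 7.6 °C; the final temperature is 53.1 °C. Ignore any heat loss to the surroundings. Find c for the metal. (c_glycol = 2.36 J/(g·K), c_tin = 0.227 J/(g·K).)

Heat gained plus heat lost sum to zero:
424·c·(53.1 − 173) + 378·2.36·(53.1 − 7.6) + 170·0.227·(53.1 − 7.6) = 0
-50838 c = -42345
c = -42345/-50838 ≈ 0.833 J/(g·K)

c ≈ 0.833 J/(g·K)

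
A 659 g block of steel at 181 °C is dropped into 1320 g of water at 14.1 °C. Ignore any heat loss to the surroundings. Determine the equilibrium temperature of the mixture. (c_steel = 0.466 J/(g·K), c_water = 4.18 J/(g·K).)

Heat lost by the steel equals heat gained by the water:
659*0.466*(181 − T) = 1320*4.18*(T − 14.1)
307.09(181 − T) = 5517.6(T − 14.1)
5824.7 T = 133382  ⇒  T ≈ 22.90 °C

T_f ≈ 22.9 °C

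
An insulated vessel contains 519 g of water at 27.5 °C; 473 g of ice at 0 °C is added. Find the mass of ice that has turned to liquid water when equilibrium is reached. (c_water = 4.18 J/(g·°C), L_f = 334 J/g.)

m_melted ≈ 179 g

Cooling the water to 0 °C releases 519×4.18×27.5 = 59659 J.
To melt every bit of ice: 473×334 = 157982 J.
Since 59659 < 157982 J, not all the ice melts; equilibrium is at 0 °C.
m_melted×334 = 59659  ⇒  m_melted ≈ 178.6 g.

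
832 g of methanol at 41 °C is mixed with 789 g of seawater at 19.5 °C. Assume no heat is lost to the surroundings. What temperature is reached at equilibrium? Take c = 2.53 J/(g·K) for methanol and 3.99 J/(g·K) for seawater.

T_f ≈ 28.1 °C

With ΣQ=0 the equilibrium temperature is the m·c-weighted mean:
T_f = (2105·41 + 3148.1·19.5) / (2105 + 3148.1)
    = 147692 / 5253.1 ≈ 28.12 °C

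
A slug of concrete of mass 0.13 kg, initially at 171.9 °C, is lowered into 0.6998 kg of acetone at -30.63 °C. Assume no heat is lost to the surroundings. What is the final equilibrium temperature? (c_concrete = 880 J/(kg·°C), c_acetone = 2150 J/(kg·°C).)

Taking heat into each body as positive, Σ m c ΔT = 0:
0.13*880*(T − 171.9) + 0.6998*2150*(T − (-30.63)) = 0
(114.4 + 1504.6) T = 114.4*171.9 + 1504.6*(-30.63)
T ≈ -16.32 °C

T_f ≈ -16.3 °C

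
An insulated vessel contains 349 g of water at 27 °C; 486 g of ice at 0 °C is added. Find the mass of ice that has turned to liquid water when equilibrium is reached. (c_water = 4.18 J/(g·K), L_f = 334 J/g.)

m_melted ≈ 118 g

Cooling the water to 0 °C releases 349×4.18×27 = 39388 J.
Melting all 486 g of ice would need 486×334 = 162324 J.
That's not enough to melt it all — equilibrium is at 0 °C with ice remaining.
m_melt = 39388 / L_f = 117.9 g.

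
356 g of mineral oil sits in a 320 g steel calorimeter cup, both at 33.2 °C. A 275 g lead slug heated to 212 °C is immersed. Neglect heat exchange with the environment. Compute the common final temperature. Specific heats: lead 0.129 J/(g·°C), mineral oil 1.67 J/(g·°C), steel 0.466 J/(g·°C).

T_f = Σ m_i c_i T_i / Σ m_i c_i:
T_f = (35.48*212 + 594.52*33.2 + 149.12*33.2) / (35.48 + 594.52 + 149.12)
    = 32210 / 779.12 ≈ 41.34 °C

T_f ≈ 41.3 °C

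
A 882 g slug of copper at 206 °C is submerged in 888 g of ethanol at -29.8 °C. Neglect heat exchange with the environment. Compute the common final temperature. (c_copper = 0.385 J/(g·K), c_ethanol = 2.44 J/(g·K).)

T_f ≈ 2.1 °C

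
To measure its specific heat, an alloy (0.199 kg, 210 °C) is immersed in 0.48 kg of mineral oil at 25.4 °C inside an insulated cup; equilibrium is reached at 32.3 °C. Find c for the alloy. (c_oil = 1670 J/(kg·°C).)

c ≈ 156 J/(kg·°C)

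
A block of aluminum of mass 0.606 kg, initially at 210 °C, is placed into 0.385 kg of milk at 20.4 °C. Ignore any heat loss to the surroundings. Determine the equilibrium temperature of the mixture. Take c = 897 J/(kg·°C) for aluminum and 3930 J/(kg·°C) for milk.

T_f ≈ 70.5 °C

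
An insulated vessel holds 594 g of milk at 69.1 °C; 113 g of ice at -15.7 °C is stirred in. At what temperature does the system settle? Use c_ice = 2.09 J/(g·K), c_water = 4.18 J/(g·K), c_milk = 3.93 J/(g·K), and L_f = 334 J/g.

Sum of m c ΔT and latent-heat terms is zero:
warm ice to 0 °C: 113·2.09·(0 − (-15.7)) = 3707.9
  melt ice: 113·334 = 37742
  warm the meltwater: 472.34 T
  milk: 2334.4(T − 69.1)
2806.8 T = 161308 − 41450 = 119859
T ≈ 42.70 °C. Since T > 0 °C, the all-ice-melts assumption holds.

T_f ≈ 42.7 °C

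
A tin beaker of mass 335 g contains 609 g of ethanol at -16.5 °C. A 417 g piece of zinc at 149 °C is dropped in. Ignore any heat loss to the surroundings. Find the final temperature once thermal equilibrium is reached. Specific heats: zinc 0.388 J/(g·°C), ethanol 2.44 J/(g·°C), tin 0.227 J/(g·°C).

Conservation of energy gives ΣQ = 0:
417×0.388×(T − 149) + 609×2.44×(T − (-16.5)) + 335×0.227×(T − (-16.5)) = 0
1723.8 T = -1665.5
T ≈ -0.97 °C

T_f ≈ -1.0 °C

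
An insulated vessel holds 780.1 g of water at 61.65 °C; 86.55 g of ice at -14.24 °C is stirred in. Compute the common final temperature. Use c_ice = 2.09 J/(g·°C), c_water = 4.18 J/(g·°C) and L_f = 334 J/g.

T_f ≈ 46.8 °C

Energy conservation, ΣQ = 0:
ice -14.24→0 °C: 86.55×2.09×14.24 = 2575.9; latent heat to melt: 86.55×334 = 28908; meltwater 0→T: 86.55×4.18×T = 361.78 T; water: 3260.8(T − 61.65)
3622.6 T = 201029 − 31484 = 169546
T ≈ 46.80 °C. Since T > 0 °C, the all-ice-melts assumption holds.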